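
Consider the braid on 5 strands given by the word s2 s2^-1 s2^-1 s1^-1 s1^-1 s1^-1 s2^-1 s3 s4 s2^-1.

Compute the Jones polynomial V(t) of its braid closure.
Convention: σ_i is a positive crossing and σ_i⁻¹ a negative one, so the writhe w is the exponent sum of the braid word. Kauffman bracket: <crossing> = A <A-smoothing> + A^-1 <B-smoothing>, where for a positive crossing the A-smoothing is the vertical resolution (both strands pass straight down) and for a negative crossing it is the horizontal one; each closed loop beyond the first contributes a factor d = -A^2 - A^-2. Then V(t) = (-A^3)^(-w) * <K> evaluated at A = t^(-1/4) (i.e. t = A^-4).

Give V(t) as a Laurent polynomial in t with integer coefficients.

t^-2 + 2*t^-4 - 2*t^-5 + t^-6 - 2*t^-7 + t^-8

Derivation:
The presented braid s2 s2^-1 s2^-1 s1^-1 s1^-1 s1^-1 s2^-1 s3 s4 s2^-1 on 5 strands reduces by inverse Markov moves (closure unchanged at each step):
  Deconjugate: the word is γ·β·γ⁻¹ with γ = s2 (prefix) and γ⁻¹ = s2^-1 (suffix); strip both.
  Destabilize: the word has the form β·s4 where s4 occurs only as the final letter (β ∈ B_4); drop it and the last strand → 4 strands.
  Destabilize: the word has the form β·s3 where s3 occurs only as the final letter (β ∈ B_3); drop it and the last strand → 3 strands.
Reduced to β = s2^-1 s2^-1 s1^-1 s1^-1 s1^-1 s2^-1 on 3 strands, 6 crossings.
Compute on β:
Braid: s2^-1 s2^-1 s1^-1 s1^-1 s1^-1 s2^-1 on 3 strands, 6 crossings.
Writhe w = (#positive) - (#negative) = 0 - 6 = -6.
State-sum expansion of <K>. There are 2^6 = 64 states.
Smooth each crossing (0=||, 1=⌣⌢); contribution A^(Σ sign_k(1-2s_k)) * d^(L-1).
Tabulate the states by total A-exponent and number of loops L (A-exp: L × count):
  A^6: L=5 ×1
  A^4: L=4 ×6
  A^2: L=3 ×15
  A^0: L=2 ×18, L=4 ×2
  A^-2: L=1 ×9, L=3 ×6
  A^-4: L=2 ×6
  A^-6: L=3 ×1
Each group contributes A^e * Σ count * d^(L-1):
Powers of d = -A^2 - A^-2: d^2 = A^4 + 2 + A^-4; d^3 = -A^6 - 3*A^2 - 3*A^-2 - A^-6; d^4 = A^8 + 4*A^4 + 6 + 4*A^-4 + A^-8.
  A^6 * (d^4) = A^14 + 4*A^10 + 6*A^6 + 4*A^2 + A^-2
  A^4 * (6*d^3) = -6*A^10 - 18*A^6 - 18*A^2 - 6*A^-2
  A^2 * (15*d^2) = 15*A^6 + 30*A^2 + 15*A^-2
  A^0 * (18*d + 2*d^3) = -2*A^6 - 24*A^2 - 24*A^-2 - 2*A^-6
  A^-2 * (9 + 6*d^2) = 6*A^2 + 21*A^-2 + 6*A^-6
  A^-4 * (6*d) = -6*A^-2 - 6*A^-6
  A^-6 * (d^2) = A^-2 + 2*A^-6 + A^-10
Summing the groups: <K> = A^14 - 2*A^10 + A^6 - 2*A^2 + 2*A^-2 + A^-10
Normalise by the writhe: (-A^3)^(-w) = (-A^3)^(6) = A^18, so f(A) = A^18 * <K> = A^32 - 2*A^28 + A^24 - 2*A^20 + 2*A^16 + A^8.
Substitute A = t^(-1/4), i.e. A^e → t^(-e/4): V(t) = t^-2 + 2*t^-4 - 2*t^-5 + t^-6 - 2*t^-7 + t^-8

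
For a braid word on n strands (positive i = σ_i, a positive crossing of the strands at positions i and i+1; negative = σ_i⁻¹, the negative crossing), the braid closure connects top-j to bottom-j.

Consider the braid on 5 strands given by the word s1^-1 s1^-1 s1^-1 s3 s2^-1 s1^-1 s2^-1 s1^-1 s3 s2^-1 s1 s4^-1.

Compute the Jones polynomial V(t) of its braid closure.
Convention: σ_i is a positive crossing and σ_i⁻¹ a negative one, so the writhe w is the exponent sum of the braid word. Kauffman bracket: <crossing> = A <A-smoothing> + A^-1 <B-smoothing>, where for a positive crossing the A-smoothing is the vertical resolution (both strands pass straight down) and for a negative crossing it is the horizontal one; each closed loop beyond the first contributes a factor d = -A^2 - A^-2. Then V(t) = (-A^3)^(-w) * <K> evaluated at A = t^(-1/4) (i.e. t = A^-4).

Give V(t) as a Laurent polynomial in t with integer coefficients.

1 - t^-1 + 2*t^-2 - 2*t^-3 + 2*t^-4 - 2*t^-5 + 2*t^-6 - t^-7

Derivation:
The presented braid s1^-1 s1^-1 s1^-1 s3 s2^-1 s1^-1 s2^-1 s1^-1 s3 s2^-1 s1 s4^-1 on 5 strands reduces by inverse Markov moves (closure unchanged at each step):
  Destabilize: the word has the form β·s4^-1 where s4^-1 occurs only as the final letter (β ∈ B_4); drop it and the last strand → 4 strands.
  Deconjugate: the word is γ·β·γ⁻¹ with γ = s1^-1 (prefix) and γ⁻¹ = s1 (suffix); strip both.
Reduced to β = s1^-1 s1^-1 s3 s2^-1 s1^-1 s2^-1 s1^-1 s3 s2^-1 on 4 strands, 9 crossings.
Compute on β:
Braid: s1^-1 s1^-1 s3 s2^-1 s1^-1 s2^-1 s1^-1 s3 s2^-1 on 4 strands, 9 crossings.
Writhe w = (#positive) - (#negative) = 2 - 7 = -5.
Enumerate smoothing states for the bracket polynomial. There are 2^9 = 512 states.
For each crossing: s=0 is the vertical smoothing, s=1 horizontal. Crossing k contributes A^(sign_k * (1 - 2*s_k)); loop factor d = -A^2 - A^-2.
Tabulate the states by total A-exponent and number of loops L (A-exp: L × count):
  A^9: L=3 ×1
  A^7: L=2 ×4, L=4 ×5
  A^5: L=1 ×4, L=3 ×26, L=5 ×6
  A^3: L=2 ×43, L=4 ×40, L=6 ×1
  A^1: L=1 ×23, L=3 ×92, L=5 ×11
  A^-1: L=2 ×91, L=4 ×34, L=6 ×1
  A^-3: L=1 ×32, L=3 ×48, L=5 ×4
  A^-5: L=2 ×28, L=4 ×8
  A^-7: L=3 ×9
  A^-9: L=4 ×1
Each group contributes A^e * Σ count * d^(L-1):
Powers of d = -A^2 - A^-2: d^2 = A^4 + 2 + A^-4; d^3 = -A^6 - 3*A^2 - 3*A^-2 - A^-6; d^4 = A^8 + 4*A^4 + 6 + 4*A^-4 + A^-8; d^5 = -A^10 - 5*A^6 - 10*A^2 - 10*A^-2 - 5*A^-6 - A^-10.
  A^9 * (d^2) = A^13 + 2*A^9 + A^5
  A^7 * (4*d + 5*d^3) = -5*A^13 - 19*A^9 - 19*A^5 - 5*A
  A^5 * (4 + 26*d^2 + 6*d^4) = 6*A^13 + 50*A^9 + 92*A^5 + 50*A + 6*A^-3
  A^3 * (43*d + 40*d^3 + d^5) = -A^13 - 45*A^9 - 173*A^5 - 173*A - 45*A^-3 - A^-7
  A^1 * (23 + 92*d^2 + 11*d^4) = 11*A^9 + 136*A^5 + 273*A + 136*A^-3 + 11*A^-7
  A^-1 * (91*d + 34*d^3 + d^5) = -A^9 - 39*A^5 - 203*A - 203*A^-3 - 39*A^-7 - A^-11
  A^-3 * (32 + 48*d^2 + 4*d^4) = 4*A^5 + 64*A + 152*A^-3 + 64*A^-7 + 4*A^-11
  A^-5 * (28*d + 8*d^3) = -8*A - 52*A^-3 - 52*A^-7 - 8*A^-11
  A^-7 * (9*d^2) = 9*A^-3 + 18*A^-7 + 9*A^-11
  A^-9 * (d^3) = -A^-3 - 3*A^-7 - 3*A^-11 - A^-15
Summing the groups: <K> = A^13 - 2*A^9 + 2*A^5 - 2*A + 2*A^-3 - 2*A^-7 + A^-11 - A^-15
Normalise by the writhe: (-A^3)^(-w) = (-A^3)^(5) = -A^15, so f(A) = -A^15 * <K> = -A^28 + 2*A^24 - 2*A^20 + 2*A^16 - 2*A^12 + 2*A^8 - A^4 + 1.
Substitute A = t^(-1/4), i.e. A^e → t^(-e/4): V(t) = 1 - t^-1 + 2*t^-2 - 2*t^-3 + 2*t^-4 - 2*t^-5 + 2*t^-6 - t^-7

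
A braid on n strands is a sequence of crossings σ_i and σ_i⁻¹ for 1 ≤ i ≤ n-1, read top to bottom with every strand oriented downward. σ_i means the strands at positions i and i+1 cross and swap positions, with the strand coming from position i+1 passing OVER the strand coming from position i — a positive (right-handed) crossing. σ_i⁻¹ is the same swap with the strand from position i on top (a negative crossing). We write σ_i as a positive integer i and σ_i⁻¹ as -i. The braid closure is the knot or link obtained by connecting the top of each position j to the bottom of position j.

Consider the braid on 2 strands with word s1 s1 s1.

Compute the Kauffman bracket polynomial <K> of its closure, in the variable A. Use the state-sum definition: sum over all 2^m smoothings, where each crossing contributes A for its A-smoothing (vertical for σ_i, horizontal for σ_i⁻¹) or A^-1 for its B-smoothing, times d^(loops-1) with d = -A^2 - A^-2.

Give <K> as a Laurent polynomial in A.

-A^5 - A^-3 + A^-7

Derivation:
Braid: s1 s1 s1 on 2 strands, 3 crossings.
Writhe w = (#positive) - (#negative) = 3 - 0 = 3.
State-sum expansion of <K>. There are 2^3 = 8 states.
Smooth each crossing (0=||, 1=⌣⌢); contribution A^(Σ sign_k(1-2s_k)) * d^(L-1).
  state 000: A-exp=+3, loops=2, term = A^3 * d^1
  state 001: A-exp=+1, loops=1, term = A^1 * d^0
  state 010: A-exp=+1, loops=1, term = A^1 * d^0
  state 011: A-exp=-1, loops=2, term = A^-1 * d^1
  state 100: A-exp=+1, loops=1, term = A^1 * d^0
  state 101: A-exp=-1, loops=2, term = A^-1 * d^1
  state 110: A-exp=-1, loops=2, term = A^-1 * d^1
  state 111: A-exp=-3, loops=3, term = A^-3 * d^2
Collect the terms by A-exponent (count of states per loop number):
Powers of d = -A^2 - A^-2: d^2 = A^4 + 2 + A^-4.
  A^3 * (d) = -A^5 - A
  A^1 * (3) = 3*A
  A^-1 * (3*d) = -3*A - 3*A^-3
  A^-3 * (d^2) = A + 2*A^-3 + A^-7
Summing the groups: <K> = -A^5 - A^-3 + A^-7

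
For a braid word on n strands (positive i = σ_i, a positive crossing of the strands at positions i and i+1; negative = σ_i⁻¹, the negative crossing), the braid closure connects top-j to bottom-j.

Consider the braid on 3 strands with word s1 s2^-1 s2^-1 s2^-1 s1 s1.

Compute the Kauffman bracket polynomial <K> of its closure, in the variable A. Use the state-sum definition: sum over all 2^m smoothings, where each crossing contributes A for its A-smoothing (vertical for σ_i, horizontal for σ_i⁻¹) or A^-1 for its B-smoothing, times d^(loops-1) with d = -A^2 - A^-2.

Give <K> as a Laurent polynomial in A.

-A^12 + A^8 - A^4 + 3 - A^-4 + A^-8 - A^-12

Derivation:
Braid: s1 s2^-1 s2^-1 s2^-1 s1 s1 on 3 strands, 6 crossings.
Writhe w = (#positive) - (#negative) = 3 - 3 = 0.
Computing the Kauffman bracket via state sum. There are 2^6 = 64 states.
Each crossing splits two ways (0=vertical, 1=horizontal). The state's weight is A^(#A-smoothings - #B-smoothings) * d^(loops - 1).
Tabulate the states by total A-exponent and number of loops L (A-exp: L × count):
  A^6: L=4 ×1
  A^4: L=3 ×6
  A^2: L=2 ×12, L=4 ×3
  A^0: L=1 ×9, L=3 ×10, L=5 ×1
  A^-2: L=2 ×12, L=4 ×3
  A^-4: L=3 ×6
  A^-6: L=4 ×1
Each group contributes A^e * Σ count * d^(L-1):
Powers of d = -A^2 - A^-2: d^2 = A^4 + 2 + A^-4; d^3 = -A^6 - 3*A^2 - 3*A^-2 - A^-6; d^4 = A^8 + 4*A^4 + 6 + 4*A^-4 + A^-8.
  A^6 * (d^3) = -A^12 - 3*A^8 - 3*A^4 - 1
  A^4 * (6*d^2) = 6*A^8 + 12*A^4 + 6
  A^2 * (12*d + 3*d^3) = -3*A^8 - 21*A^4 - 21 - 3*A^-4
  A^0 * (9 + 10*d^2 + d^4) = A^8 + 14*A^4 + 35 + 14*A^-4 + A^-8
  A^-2 * (12*d + 3*d^3) = -3*A^4 - 21 - 21*A^-4 - 3*A^-8
  A^-4 * (6*d^2) = 6 + 12*A^-4 + 6*A^-8
  A^-6 * (d^3) = -1 - 3*A^-4 - 3*A^-8 - A^-12
Summing the groups: <K> = -A^12 + A^8 - A^4 + 3 - A^-4 + A^-8 - A^-12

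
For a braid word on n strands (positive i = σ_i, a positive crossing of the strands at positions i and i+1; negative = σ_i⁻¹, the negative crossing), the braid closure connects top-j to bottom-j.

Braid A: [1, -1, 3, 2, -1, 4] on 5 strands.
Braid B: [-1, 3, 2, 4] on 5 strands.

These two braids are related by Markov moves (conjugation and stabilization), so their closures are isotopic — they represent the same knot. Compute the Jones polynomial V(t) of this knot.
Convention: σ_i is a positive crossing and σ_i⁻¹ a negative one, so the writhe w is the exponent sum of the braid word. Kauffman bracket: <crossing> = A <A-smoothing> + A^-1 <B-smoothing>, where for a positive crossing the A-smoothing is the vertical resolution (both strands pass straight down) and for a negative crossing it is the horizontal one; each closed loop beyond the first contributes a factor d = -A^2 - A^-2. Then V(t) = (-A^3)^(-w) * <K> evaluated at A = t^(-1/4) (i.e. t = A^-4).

Markov-equivalent braids have isotopic closures, hence identical knot invariants. Strip the Markov moves from each word to reach a common short braid β, then compute V(t) once on β.
Braid A: s1 s1^-1 s3 s2 s1^-1 s4 on 5 strands reduces by inverse Markov moves (closure unchanged at each step):
  Destabilize: the word has the form β·s4 where s4 occurs only as the final letter (β ∈ B_4); drop it and the last strand → 4 strands.
  Deconjugate: the word is γ·β·γ⁻¹ with γ = s1 (prefix) and γ⁻¹ = s1^-1 (suffix); strip both.
Reduced to β = s1^-1 s3 s2 on 4 strands, 3 crossings.
Braid B: s1^-1 s3 s2 s4 on 5 strands reduces by inverse Markov moves (closure unchanged at each step):
  Destabilize: the word has the form β·s4 where s4 occurs only as the final letter (β ∈ B_4); drop it and the last strand → 4 strands.
Reduced to β = s1^-1 s3 s2 on 4 strands, 3 crossings.
Both give the same β = s1^-1 s3 s2 on 4 strands, so one state sum suffices:
Braid: s1^-1 s3 s2 on 4 strands, 3 crossings.
Writhe w = (#positive) - (#negative) = 2 - 1 = 1.
Computing the Kauffman bracket via state sum. There are 2^3 = 8 states.
For each crossing: s=0 is the vertical smoothing, s=1 horizontal. Crossing k contributes A^(sign_k * (1 - 2*s_k)); loop factor d = -A^2 - A^-2.
  state 000: A-exp=+1, loops=4, term = A^1 * d^3
  state 001: A-exp=-1, loops=3, term = A^-1 * d^2
  state 010: A-exp=-1, loops=3, term = A^-1 * d^2
  state 011: A-exp=-3, loops=2, term = A^-3 * d^1
  state 100: A-exp=+3, loops=3, term = A^3 * d^2
  state 101: A-exp=+1, loops=2, term = A^1 * d^1
  state 110: A-exp=+1, loops=2, term = A^1 * d^1
  state 111: A-exp=-1, loops=1, term = A^-1 * d^0
Collect the terms by A-exponent (count of states per loop number):
Powers of d = -A^2 - A^-2: d^2 = A^4 + 2 + A^-4; d^3 = -A^6 - 3*A^2 - 3*A^-2 - A^-6.
  A^3 * (d^2) = A^7 + 2*A^3 + A^-1
  A^1 * (2*d + d^3) = -A^7 - 5*A^3 - 5*A^-1 - A^-5
  A^-1 * (1 + 2*d^2) = 2*A^3 + 5*A^-1 + 2*A^-5
  A^-3 * (d) = -A^-1 - A^-5
Summing the groups: <K> = -A^3
Normalise by the writhe: (-A^3)^(-w) = (-A^3)^(-1) = -A^-3, so f(A) = -A^-3 * <K> = 1.
Substitute A = t^(-1/4), i.e. A^e → t^(-e/4): V(t) = 1

Answer: 1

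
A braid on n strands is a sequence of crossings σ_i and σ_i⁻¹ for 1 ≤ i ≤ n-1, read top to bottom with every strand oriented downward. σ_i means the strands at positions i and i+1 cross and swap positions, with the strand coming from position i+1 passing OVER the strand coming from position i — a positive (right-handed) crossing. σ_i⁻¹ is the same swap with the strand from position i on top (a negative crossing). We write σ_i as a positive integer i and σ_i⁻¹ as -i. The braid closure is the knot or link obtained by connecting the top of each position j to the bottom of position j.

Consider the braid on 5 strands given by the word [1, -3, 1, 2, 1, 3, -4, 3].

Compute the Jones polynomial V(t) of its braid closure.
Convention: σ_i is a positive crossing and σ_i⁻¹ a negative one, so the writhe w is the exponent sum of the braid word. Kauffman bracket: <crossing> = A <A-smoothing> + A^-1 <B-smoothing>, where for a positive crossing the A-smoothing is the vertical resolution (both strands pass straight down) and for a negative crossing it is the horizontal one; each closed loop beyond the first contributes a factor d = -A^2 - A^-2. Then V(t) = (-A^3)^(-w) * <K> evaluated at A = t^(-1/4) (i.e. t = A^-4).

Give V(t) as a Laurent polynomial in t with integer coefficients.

-t^4 + t^3 + t

Derivation:
Braid: s1 s3^-1 s1 s2 s1 s3 s4^-1 s3 on 5 strands, 8 crossings.
Writhe w = (#positive) - (#negative) = 6 - 2 = 4.
State-sum expansion of <K>. There are 2^8 = 256 states.
Smooth each crossing (0=||, 1=⌣⌢); contribution A^(Σ sign_k(1-2s_k)) * d^(L-1).
Tabulate the states by total A-exponent and number of loops L (A-exp: L × count):
  A^8: L=3 ×1
  A^6: L=2 ×4, L=4 ×4
  A^4: L=1 ×3, L=3 ×21, L=5 ×4
  A^2: L=2 ×23, L=4 ×32, L=6 ×1
  A^0: L=1 ×6, L=3 ×43, L=5 ×21
  A^-2: L=2 ×15, L=4 ×34, L=6 ×7
  A^-4: L=3 ×14, L=5 ×13, L=7 ×1
  A^-6: L=4 ×6, L=6 ×2
  A^-8: L=5 ×1
Each group contributes A^e * Σ count * d^(L-1):
Powers of d = -A^2 - A^-2: d^2 = A^4 + 2 + A^-4; d^3 = -A^6 - 3*A^2 - 3*A^-2 - A^-6; d^4 = A^8 + 4*A^4 + 6 + 4*A^-4 + A^-8; d^5 = -A^10 - 5*A^6 - 10*A^2 - 10*A^-2 - 5*A^-6 - A^-10; d^6 = A^12 + 6*A^8 + 15*A^4 + 20 + 15*A^-4 + 6*A^-8 + A^-12.
  A^8 * (d^2) = A^12 + 2*A^8 + A^4
  A^6 * (4*d + 4*d^3) = -4*A^12 - 16*A^8 - 16*A^4 - 4
  A^4 * (3 + 21*d^2 + 4*d^4) = 4*A^12 + 37*A^8 + 69*A^4 + 37 + 4*A^-4
  A^2 * (23*d + 32*d^3 + d^5) = -A^12 - 37*A^8 - 129*A^4 - 129 - 37*A^-4 - A^-8
  A^0 * (6 + 43*d^2 + 21*d^4) = 21*A^8 + 127*A^4 + 218 + 127*A^-4 + 21*A^-8
  A^-2 * (15*d + 34*d^3 + 7*d^5) = -7*A^8 - 69*A^4 - 187 - 187*A^-4 - 69*A^-8 - 7*A^-12
  A^-4 * (14*d^2 + 13*d^4 + d^6) = A^8 + 19*A^4 + 81 + 126*A^-4 + 81*A^-8 + 19*A^-12 + A^-16
  A^-6 * (6*d^3 + 2*d^5) = -2*A^4 - 16 - 38*A^-4 - 38*A^-8 - 16*A^-12 - 2*A^-16
  A^-8 * (d^4) = 1 + 4*A^-4 + 6*A^-8 + 4*A^-12 + A^-16
Summing the groups: <K> = A^8 + 1 - A^-4
Normalise by the writhe: (-A^3)^(-w) = (-A^3)^(-4) = A^-12, so f(A) = A^-12 * <K> = A^-4 + A^-12 - A^-16.
Substitute A = t^(-1/4), i.e. A^e → t^(-e/4): V(t) = -t^4 + t^3 + t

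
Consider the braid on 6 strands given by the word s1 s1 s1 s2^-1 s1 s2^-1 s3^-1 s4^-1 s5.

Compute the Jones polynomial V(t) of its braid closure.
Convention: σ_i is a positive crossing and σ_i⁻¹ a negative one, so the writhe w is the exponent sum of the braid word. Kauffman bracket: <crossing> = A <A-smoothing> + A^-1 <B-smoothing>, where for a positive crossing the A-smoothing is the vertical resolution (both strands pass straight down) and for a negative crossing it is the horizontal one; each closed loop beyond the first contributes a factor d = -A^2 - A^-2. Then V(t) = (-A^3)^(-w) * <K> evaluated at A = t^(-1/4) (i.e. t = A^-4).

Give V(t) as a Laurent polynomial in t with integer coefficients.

t^5 - 2*t^4 + 2*t^3 - 2*t^2 + 2*t - 1 + t^-1

Derivation:
The presented braid s1 s1 s1 s2^-1 s1 s2^-1 s3^-1 s4^-1 s5 on 6 strands reduces by inverse Markov moves (closure unchanged at each step):
  Destabilize: the word has the form β·s5 where s5 occurs only as the final letter (β ∈ B_5); drop it and the last strand → 5 strands.
  Destabilize: the word has the form β·s4^-1 where s4^-1 occurs only as the final letter (β ∈ B_4); drop it and the last strand → 4 strands.
  Destabilize: the word has the form β·s3^-1 where s3^-1 occurs only as the final letter (β ∈ B_3); drop it and the last strand → 3 strands.
Reduced to β = s1 s1 s1 s2^-1 s1 s2^-1 on 3 strands, 6 crossings.
Compute on β:
Braid: s1 s1 s1 s2^-1 s1 s2^-1 on 3 strands, 6 crossings.
Writhe w = (#positive) - (#negative) = 4 - 2 = 2.
State-sum expansion of <K>. There are 2^6 = 64 states.
Smooth each crossing (0=||, 1=⌣⌢); contribution A^(Σ sign_k(1-2s_k)) * d^(L-1).
Tabulate the states by total A-exponent and number of loops L (A-exp: L × count):
  A^6: L=3 ×1
  A^4: L=2 ×6
  A^2: L=1 ×11, L=3 ×4
  A^0: L=2 ×19, L=4 ×1
  A^-2: L=3 ×15
  A^-4: L=4 ×6
  A^-6: L=5 ×1
Each group contributes A^e * Σ count * d^(L-1):
Powers of d = -A^2 - A^-2: d^2 = A^4 + 2 + A^-4; d^3 = -A^6 - 3*A^2 - 3*A^-2 - A^-6; d^4 = A^8 + 4*A^4 + 6 + 4*A^-4 + A^-8.
  A^6 * (d^2) = A^10 + 2*A^6 + A^2
  A^4 * (6*d) = -6*A^6 - 6*A^2
  A^2 * (11 + 4*d^2) = 4*A^6 + 19*A^2 + 4*A^-2
  A^0 * (19*d + d^3) = -A^6 - 22*A^2 - 22*A^-2 - A^-6
  A^-2 * (15*d^2) = 15*A^2 + 30*A^-2 + 15*A^-6
  A^-4 * (6*d^3) = -6*A^2 - 18*A^-2 - 18*A^-6 - 6*A^-10
  A^-6 * (d^4) = A^2 + 4*A^-2 + 6*A^-6 + 4*A^-10 + A^-14
Summing the groups: <K> = A^10 - A^6 + 2*A^2 - 2*A^-2 + 2*A^-6 - 2*A^-10 + A^-14
Normalise by the writhe: (-A^3)^(-w) = (-A^3)^(-2) = A^-6, so f(A) = A^-6 * <K> = A^4 - 1 + 2*A^-4 - 2*A^-8 + 2*A^-12 - 2*A^-16 + A^-20.
Substitute A = t^(-1/4), i.e. A^e → t^(-e/4): V(t) = t^5 - 2*t^4 + 2*t^3 - 2*t^2 + 2*t - 1 + t^-1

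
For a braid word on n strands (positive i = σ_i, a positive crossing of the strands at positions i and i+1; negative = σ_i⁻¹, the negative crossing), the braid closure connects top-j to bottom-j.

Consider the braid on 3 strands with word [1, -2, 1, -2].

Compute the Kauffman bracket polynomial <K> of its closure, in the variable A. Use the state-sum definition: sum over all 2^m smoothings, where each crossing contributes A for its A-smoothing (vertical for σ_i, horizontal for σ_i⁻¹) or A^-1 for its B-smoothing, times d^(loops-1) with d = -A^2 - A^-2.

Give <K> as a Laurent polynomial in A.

Braid: s1 s2^-1 s1 s2^-1 on 3 strands, 4 crossings.
Writhe w = (#positive) - (#negative) = 2 - 2 = 0.
State-sum expansion of <K>. There are 2^4 = 16 states.
For each crossing: s=0 is the vertical smoothing, s=1 horizontal. Crossing k contributes A^(sign_k * (1 - 2*s_k)); loop factor d = -A^2 - A^-2.
  state 0000: A-exp=+0, loops=3, term = A^0 * d^2
  state 0001: A-exp=+2, loops=2, term = A^2 * d^1
  state 0010: A-exp=-2, loops=2, term = A^-2 * d^1
  state 0011: A-exp=+0, loops=1, term = A^0 * d^0
  state 0100: A-exp=+2, loops=2, term = A^2 * d^1
  state 0101: A-exp=+4, loops=3, term = A^4 * d^2
  state 0110: A-exp=+0, loops=1, term = A^0 * d^0
  state 0111: A-exp=+2, loops=2, term = A^2 * d^1
  state 1000: A-exp=-2, loops=2, term = A^-2 * d^1
  state 1001: A-exp=+0, loops=1, term = A^0 * d^0
  state 1010: A-exp=-4, loops=3, term = A^-4 * d^2
  state 1011: A-exp=-2, loops=2, term = A^-2 * d^1
  state 1100: A-exp=+0, loops=1, term = A^0 * d^0
  state 1101: A-exp=+2, loops=2, term = A^2 * d^1
  state 1110: A-exp=-2, loops=2, term = A^-2 * d^1
  state 1111: A-exp=+0, loops=1, term = A^0 * d^0
Collect the terms by A-exponent (count of states per loop number):
Powers of d = -A^2 - A^-2: d^2 = A^4 + 2 + A^-4.
  A^4 * (d^2) = A^8 + 2*A^4 + 1
  A^2 * (4*d) = -4*A^4 - 4
  A^0 * (5 + d^2) = A^4 + 7 + A^-4
  A^-2 * (4*d) = -4 - 4*A^-4
  A^-4 * (d^2) = 1 + 2*A^-4 + A^-8
Summing the groups: <K> = A^8 - A^4 + 1 - A^-4 + A^-8

Answer: A^8 - A^4 + 1 - A^-4 + A^-8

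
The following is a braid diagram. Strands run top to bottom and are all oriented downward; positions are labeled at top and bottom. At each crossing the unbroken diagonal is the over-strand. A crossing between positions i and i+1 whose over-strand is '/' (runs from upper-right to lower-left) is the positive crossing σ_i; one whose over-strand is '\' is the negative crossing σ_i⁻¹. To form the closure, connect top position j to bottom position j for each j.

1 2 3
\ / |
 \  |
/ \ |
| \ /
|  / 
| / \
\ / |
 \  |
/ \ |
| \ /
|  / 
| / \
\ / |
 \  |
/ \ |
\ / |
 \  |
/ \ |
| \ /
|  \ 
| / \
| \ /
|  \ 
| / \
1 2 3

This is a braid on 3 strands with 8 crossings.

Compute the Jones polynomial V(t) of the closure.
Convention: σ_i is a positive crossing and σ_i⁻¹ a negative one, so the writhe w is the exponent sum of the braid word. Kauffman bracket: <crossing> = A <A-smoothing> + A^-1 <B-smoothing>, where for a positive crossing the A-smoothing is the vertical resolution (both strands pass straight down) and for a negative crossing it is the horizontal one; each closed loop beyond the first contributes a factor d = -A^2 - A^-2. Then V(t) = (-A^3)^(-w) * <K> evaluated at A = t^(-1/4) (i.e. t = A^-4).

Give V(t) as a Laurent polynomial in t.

Reading the diagram top to bottom ('/'-over between positions i,i+1 = s_i, '\'-over = s_i^-1): braid word = s1^-1 s2 s1^-1 s2 s1^-1 s1^-1 s2^-1 s2^-1.
Braid: s1^-1 s2 s1^-1 s2 s1^-1 s1^-1 s2^-1 s2^-1 on 3 strands, 8 crossings.
Writhe w = (#positive) - (#negative) = 2 - 6 = -4.
Enumerate smoothing states for the bracket polynomial. There are 2^8 = 256 states.
For each crossing: s=0 is the vertical smoothing, s=1 horizontal. Crossing k contributes A^(sign_k * (1 - 2*s_k)); loop factor d = -A^2 - A^-2.
Tabulate the states by total A-exponent and number of loops L (A-exp: L × count):
  A^8: L=5 ×1
  A^6: L=4 ×8
  A^4: L=3 ×26, L=5 ×2
  A^2: L=2 ×41, L=4 ×15
  A^0: L=1 ×26, L=3 ×43, L=5 ×1
  A^-2: L=2 ×47, L=4 ×9
  A^-4: L=1 ×11, L=3 ×16, L=5 ×1
  A^-6: L=2 ×6, L=4 ×2
  A^-8: L=3 ×1
Each group contributes A^e * Σ count * d^(L-1):
Powers of d = -A^2 - A^-2: d^2 = A^4 + 2 + A^-4; d^3 = -A^6 - 3*A^2 - 3*A^-2 - A^-6; d^4 = A^8 + 4*A^4 + 6 + 4*A^-4 + A^-8.
  A^8 * (d^4) = A^16 + 4*A^12 + 6*A^8 + 4*A^4 + 1
  A^6 * (8*d^3) = -8*A^12 - 24*A^8 - 24*A^4 - 8
  A^4 * (26*d^2 + 2*d^4) = 2*A^12 + 34*A^8 + 64*A^4 + 34 + 2*A^-4
  A^2 * (41*d + 15*d^3) = -15*A^8 - 86*A^4 - 86 - 15*A^-4
  A^0 * (26 + 43*d^2 + d^4) = A^8 + 47*A^4 + 118 + 47*A^-4 + A^-8
  A^-2 * (47*d + 9*d^3) = -9*A^4 - 74 - 74*A^-4 - 9*A^-8
  A^-4 * (11 + 16*d^2 + d^4) = A^4 + 20 + 49*A^-4 + 20*A^-8 + A^-12
  A^-6 * (6*d + 2*d^3) = -2 - 12*A^-4 - 12*A^-8 - 2*A^-12
  A^-8 * (d^2) = A^-4 + 2*A^-8 + A^-12
Summing the groups: <K> = A^16 - 2*A^12 + 2*A^8 - 3*A^4 + 3 - 2*A^-4 + 2*A^-8
Normalise by the writhe: (-A^3)^(-w) = (-A^3)^(4) = A^12, so f(A) = A^12 * <K> = A^28 - 2*A^24 + 2*A^20 - 3*A^16 + 3*A^12 - 2*A^8 + 2*A^4.
Substitute A = t^(-1/4), i.e. A^e → t^(-e/4): V(t) = 2*t^-1 - 2*t^-2 + 3*t^-3 - 3*t^-4 + 2*t^-5 - 2*t^-6 + t^-7

Answer: 2*t^-1 - 2*t^-2 + 3*t^-3 - 3*t^-4 + 2*t^-5 - 2*t^-6 + t^-7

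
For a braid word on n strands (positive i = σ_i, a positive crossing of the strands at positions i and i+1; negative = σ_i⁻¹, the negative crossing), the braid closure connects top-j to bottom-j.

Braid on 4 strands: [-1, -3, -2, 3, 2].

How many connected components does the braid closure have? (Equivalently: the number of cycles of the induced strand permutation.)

1

Derivation:
Track the strand permutation on 4 strands, starting from identity.
  step 1: s1^-1 swaps positions 1,2 -> [2 1 3 4]
  step 2: s3^-1 swaps positions 3,4 -> [2 1 4 3]
  step 3: s2^-1 swaps positions 2,3 -> [2 4 1 3]
  step 4: s3 swaps positions 3,4 -> [2 4 3 1]
  step 5: s2 swaps positions 2,3 -> [2 3 4 1]
Final permutation (position -> original strand): [2 3 4 1]
Closure components = cycle count of this permutation = 1.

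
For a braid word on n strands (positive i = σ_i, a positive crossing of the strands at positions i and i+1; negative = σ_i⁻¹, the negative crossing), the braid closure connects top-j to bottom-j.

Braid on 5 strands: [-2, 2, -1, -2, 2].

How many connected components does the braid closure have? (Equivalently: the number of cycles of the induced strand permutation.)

Track the strand permutation on 5 strands, starting from identity.
  step 1: s2^-1 swaps positions 2,3 -> [1 3 2 4 5]
  step 2: s2 swaps positions 2,3 -> [1 2 3 4 5]
  step 3: s1^-1 swaps positions 1,2 -> [2 1 3 4 5]
  step 4: s2^-1 swaps positions 2,3 -> [2 3 1 4 5]
  step 5: s2 swaps positions 2,3 -> [2 1 3 4 5]
Final permutation (position -> original strand): [2 1 3 4 5]
Closure components = cycle count of this permutation = 4.

Answer: 4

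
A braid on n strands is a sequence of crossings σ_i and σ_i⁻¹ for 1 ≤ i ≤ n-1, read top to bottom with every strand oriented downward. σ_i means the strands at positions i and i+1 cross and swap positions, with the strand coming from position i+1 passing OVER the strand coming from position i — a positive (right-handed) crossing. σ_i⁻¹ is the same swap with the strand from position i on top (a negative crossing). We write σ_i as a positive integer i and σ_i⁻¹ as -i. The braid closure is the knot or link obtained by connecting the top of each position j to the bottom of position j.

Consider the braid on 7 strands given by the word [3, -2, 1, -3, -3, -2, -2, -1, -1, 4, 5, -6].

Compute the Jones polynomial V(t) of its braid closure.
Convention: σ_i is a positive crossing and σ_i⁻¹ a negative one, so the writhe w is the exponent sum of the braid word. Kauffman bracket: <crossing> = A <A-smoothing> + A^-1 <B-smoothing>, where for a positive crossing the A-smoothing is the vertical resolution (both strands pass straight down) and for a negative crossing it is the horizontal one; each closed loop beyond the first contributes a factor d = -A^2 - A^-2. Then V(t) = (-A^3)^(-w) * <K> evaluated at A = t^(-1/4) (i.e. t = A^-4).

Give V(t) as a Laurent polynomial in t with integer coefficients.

t^-1 - t^-2 + 2*t^-3 - 2*t^-4 + 2*t^-5 - t^-6 + t^-7 - t^-8

Derivation:
The presented braid s3 s2^-1 s1 s3^-1 s3^-1 s2^-1 s2^-1 s1^-1 s1^-1 s4 s5 s6^-1 on 7 strands reduces by inverse Markov moves (closure unchanged at each step):
  Destabilize: the word has the form β·s6^-1 where s6^-1 occurs only as the final letter (β ∈ B_6); drop it and the last strand → 6 strands.
  Destabilize: the word has the form β·s5 where s5 occurs only as the final letter (β ∈ B_5); drop it and the last strand → 5 strands.
  Destabilize: the word has the form β·s4 where s4 occurs only as the final letter (β ∈ B_4); drop it and the last strand → 4 strands.
Reduced to β = s3 s2^-1 s1 s3^-1 s3^-1 s2^-1 s2^-1 s1^-1 s1^-1 on 4 strands, 9 crossings.
Compute on β:
Braid: s3 s2^-1 s1 s3^-1 s3^-1 s2^-1 s2^-1 s1^-1 s1^-1 on 4 strands, 9 crossings.
Writhe w = (#positive) - (#negative) = 2 - 7 = -5.
State-sum expansion of <K>. There are 2^9 = 512 states.
For each crossing: s=0 is the vertical smoothing, s=1 horizontal. Crossing k contributes A^(sign_k * (1 - 2*s_k)); loop factor d = -A^2 - A^-2.
Tabulate the states by total A-exponent and number of loops L (A-exp: L × count):
  A^9: L=5 ×1
  A^7: L=4 ×9
  A^5: L=3 ×31, L=5 ×5
  A^3: L=2 ×48, L=4 ×35, L=6 ×1
  A^1: L=1 ×28, L=3 ×86, L=5 ×12
  A^-1: L=2 ×82, L=4 ×43, L=6 ×1
  A^-3: L=1 ×20, L=3 ×58, L=5 ×6
  A^-5: L=2 ×25, L=4 ×11
  A^-7: L=1 ×3, L=3 ×6
  A^-9: L=2 ×1
Each group contributes A^e * Σ count * d^(L-1):
Powers of d = -A^2 - A^-2: d^2 = A^4 + 2 + A^-4; d^3 = -A^6 - 3*A^2 - 3*A^-2 - A^-6; d^4 = A^8 + 4*A^4 + 6 + 4*A^-4 + A^-8; d^5 = -A^10 - 5*A^6 - 10*A^2 - 10*A^-2 - 5*A^-6 - A^-10.
  A^9 * (d^4) = A^17 + 4*A^13 + 6*A^9 + 4*A^5 + A
  A^7 * (9*d^3) = -9*A^13 - 27*A^9 - 27*A^5 - 9*A
  A^5 * (31*d^2 + 5*d^4) = 5*A^13 + 51*A^9 + 92*A^5 + 51*A + 5*A^-3
  A^3 * (48*d + 35*d^3 + d^5) = -A^13 - 40*A^9 - 163*A^5 - 163*A - 40*A^-3 - A^-7
  A^1 * (28 + 86*d^2 + 12*d^4) = 12*A^9 + 134*A^5 + 272*A + 134*A^-3 + 12*A^-7
  A^-1 * (82*d + 43*d^3 + d^5) = -A^9 - 48*A^5 - 221*A - 221*A^-3 - 48*A^-7 - A^-11
  A^-3 * (20 + 58*d^2 + 6*d^4) = 6*A^5 + 82*A + 172*A^-3 + 82*A^-7 + 6*A^-11
  A^-5 * (25*d + 11*d^3) = -11*A - 58*A^-3 - 58*A^-7 - 11*A^-11
  A^-7 * (3 + 6*d^2) = 6*A^-3 + 15*A^-7 + 6*A^-11
  A^-9 * (d) = -A^-7 - A^-11
Summing the groups: <K> = A^17 - A^13 + A^9 - 2*A^5 + 2*A - 2*A^-3 + A^-7 - A^-11
Normalise by the writhe: (-A^3)^(-w) = (-A^3)^(5) = -A^15, so f(A) = -A^15 * <K> = -A^32 + A^28 - A^24 + 2*A^20 - 2*A^16 + 2*A^12 - A^8 + A^4.
Substitute A = t^(-1/4), i.e. A^e → t^(-e/4): V(t) = t^-1 - t^-2 + 2*t^-3 - 2*t^-4 + 2*t^-5 - t^-6 + t^-7 - t^-8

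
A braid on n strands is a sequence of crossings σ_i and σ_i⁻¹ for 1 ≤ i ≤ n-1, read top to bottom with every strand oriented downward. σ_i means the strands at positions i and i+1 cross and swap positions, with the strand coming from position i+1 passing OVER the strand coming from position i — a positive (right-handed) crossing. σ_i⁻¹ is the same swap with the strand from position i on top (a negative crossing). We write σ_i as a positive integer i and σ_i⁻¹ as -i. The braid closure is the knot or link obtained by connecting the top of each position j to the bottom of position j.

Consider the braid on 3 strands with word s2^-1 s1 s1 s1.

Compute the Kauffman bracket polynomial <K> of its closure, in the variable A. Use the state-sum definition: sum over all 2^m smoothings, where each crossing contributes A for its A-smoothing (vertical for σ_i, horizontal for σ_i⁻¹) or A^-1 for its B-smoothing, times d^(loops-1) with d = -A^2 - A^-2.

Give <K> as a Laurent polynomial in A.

Braid: s2^-1 s1 s1 s1 on 3 strands, 4 crossings.
Writhe w = (#positive) - (#negative) = 3 - 1 = 2.
Enumerate smoothing states for the bracket polynomial. There are 2^4 = 16 states.
Smooth each crossing (0=||, 1=⌣⌢); contribution A^(Σ sign_k(1-2s_k)) * d^(L-1).
  state 0000: A-exp=+2, loops=3, term = A^2 * d^2
  state 0001: A-exp=+0, loops=2, term = A^0 * d^1
  state 0010: A-exp=+0, loops=2, term = A^0 * d^1
  state 0011: A-exp=-2, loops=3, term = A^-2 * d^2
  state 0100: A-exp=+0, loops=2, term = A^0 * d^1
  state 0101: A-exp=-2, loops=3, term = A^-2 * d^2
  state 0110: A-exp=-2, loops=3, term = A^-2 * d^2
  state 0111: A-exp=-4, loops=4, term = A^-4 * d^3
  state 1000: A-exp=+4, loops=2, term = A^4 * d^1
  state 1001: A-exp=+2, loops=1, term = A^2 * d^0
  state 1010: A-exp=+2, loops=1, term = A^2 * d^0
  state 1011: A-exp=+0, loops=2, term = A^0 * d^1
  state 1100: A-exp=+2, loops=1, term = A^2 * d^0
  state 1101: A-exp=+0, loops=2, term = A^0 * d^1
  state 1110: A-exp=+0, loops=2, term = A^0 * d^1
  state 1111: A-exp=-2, loops=3, term = A^-2 * d^2
Collect the terms by A-exponent (count of states per loop number):
Powers of d = -A^2 - A^-2: d^2 = A^4 + 2 + A^-4; d^3 = -A^6 - 3*A^2 - 3*A^-2 - A^-6.
  A^4 * (d) = -A^6 - A^2
  A^2 * (3 + d^2) = A^6 + 5*A^2 + A^-2
  A^0 * (6*d) = -6*A^2 - 6*A^-2
  A^-2 * (4*d^2) = 4*A^2 + 8*A^-2 + 4*A^-6
  A^-4 * (d^3) = -A^2 - 3*A^-2 - 3*A^-6 - A^-10
Summing the groups: <K> = A^2 + A^-6 - A^-10

Answer: A^2 + A^-6 - A^-10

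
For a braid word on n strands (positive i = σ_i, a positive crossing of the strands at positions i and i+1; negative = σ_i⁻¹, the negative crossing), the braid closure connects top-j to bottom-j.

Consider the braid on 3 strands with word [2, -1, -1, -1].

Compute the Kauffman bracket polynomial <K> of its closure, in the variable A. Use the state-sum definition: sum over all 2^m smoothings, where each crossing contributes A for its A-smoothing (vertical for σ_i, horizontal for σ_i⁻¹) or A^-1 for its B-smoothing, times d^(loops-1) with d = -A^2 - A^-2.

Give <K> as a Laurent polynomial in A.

-A^10 + A^6 + A^-2

Derivation:
Braid: s2 s1^-1 s1^-1 s1^-1 on 3 strands, 4 crossings.
Writhe w = (#positive) - (#negative) = 1 - 3 = -2.
State-sum expansion of <K>. There are 2^4 = 16 states.
Each crossing splits two ways (0=vertical, 1=horizontal). The state's weight is A^(#A-smoothings - #B-smoothings) * d^(loops - 1).
  state 0000: A-exp=-2, loops=3, term = A^-2 * d^2
  state 0001: A-exp=+0, loops=2, term = A^0 * d^1
  state 0010: A-exp=+0, loops=2, term = A^0 * d^1
  state 0011: A-exp=+2, loops=3, term = A^2 * d^2
  state 0100: A-exp=+0, loops=2, term = A^0 * d^1
  state 0101: A-exp=+2, loops=3, term = A^2 * d^2
  state 0110: A-exp=+2, loops=3, term = A^2 * d^2
  state 0111: A-exp=+4, loops=4, term = A^4 * d^3
  state 1000: A-exp=-4, loops=2, term = A^-4 * d^1
  state 1001: A-exp=-2, loops=1, term = A^-2 * d^0
  state 1010: A-exp=-2, loops=1, term = A^-2 * d^0
  state 1011: A-exp=+0, loops=2, term = A^0 * d^1
  state 1100: A-exp=-2, loops=1, term = A^-2 * d^0
  state 1101: A-exp=+0, loops=2, term = A^0 * d^1
  state 1110: A-exp=+0, loops=2, term = A^0 * d^1
  state 1111: A-exp=+2, loops=3, term = A^2 * d^2
Collect the terms by A-exponent (count of states per loop number):
Powers of d = -A^2 - A^-2: d^2 = A^4 + 2 + A^-4; d^3 = -A^6 - 3*A^2 - 3*A^-2 - A^-6.
  A^4 * (d^3) = -A^10 - 3*A^6 - 3*A^2 - A^-2
  A^2 * (4*d^2) = 4*A^6 + 8*A^2 + 4*A^-2
  A^0 * (6*d) = -6*A^2 - 6*A^-2
  A^-2 * (3 + d^2) = A^2 + 5*A^-2 + A^-6
  A^-4 * (d) = -A^-2 - A^-6
Summing the groups: <K> = -A^10 + A^6 + A^-2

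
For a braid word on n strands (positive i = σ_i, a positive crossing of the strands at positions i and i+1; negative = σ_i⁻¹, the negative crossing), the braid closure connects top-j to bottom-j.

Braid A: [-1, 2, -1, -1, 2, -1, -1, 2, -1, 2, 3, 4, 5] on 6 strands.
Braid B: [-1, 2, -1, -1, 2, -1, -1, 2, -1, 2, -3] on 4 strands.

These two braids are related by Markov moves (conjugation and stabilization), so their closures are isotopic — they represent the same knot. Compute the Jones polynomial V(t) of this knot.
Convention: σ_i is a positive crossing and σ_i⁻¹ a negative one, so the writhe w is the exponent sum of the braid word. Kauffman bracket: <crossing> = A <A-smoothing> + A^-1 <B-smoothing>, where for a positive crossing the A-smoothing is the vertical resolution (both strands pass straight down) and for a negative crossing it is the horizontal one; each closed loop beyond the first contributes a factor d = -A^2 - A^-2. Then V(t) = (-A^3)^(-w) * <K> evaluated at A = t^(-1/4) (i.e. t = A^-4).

t^3 - 4*t^2 + 8*t - 11 + 15*t^-1 - 16*t^-2 + 15*t^-3 - 12*t^-4 + 8*t^-5 - 4*t^-6 + t^-7

Derivation:
Markov-equivalent braids have isotopic closures, hence identical knot invariants. Strip the Markov moves from each word to reach a common short braid β, then compute V(t) once on β.
Braid A: s1^-1 s2 s1^-1 s1^-1 s2 s1^-1 s1^-1 s2 s1^-1 s2 s3 s4 s5 on 6 strands reduces by inverse Markov moves (closure unchanged at each step):
  Destabilize: the word has the form β·s5 where s5 occurs only as the final letter (β ∈ B_5); drop it and the last strand → 5 strands.
  Destabilize: the word has the form β·s4 where s4 occurs only as the final letter (β ∈ B_4); drop it and the last strand → 4 strands.
  Destabilize: the word has the form β·s3 where s3 occurs only as the final letter (β ∈ B_3); drop it and the last strand → 3 strands.
Reduced to β = s1^-1 s2 s1^-1 s1^-1 s2 s1^-1 s1^-1 s2 s1^-1 s2 on 3 strands, 10 crossings.
Braid B: s1^-1 s2 s1^-1 s1^-1 s2 s1^-1 s1^-1 s2 s1^-1 s2 s3^-1 on 4 strands reduces by inverse Markov moves (closure unchanged at each step):
  Destabilize: the word has the form β·s3^-1 where s3^-1 occurs only as the final letter (β ∈ B_3); drop it and the last strand → 3 strands.
Reduced to β = s1^-1 s2 s1^-1 s1^-1 s2 s1^-1 s1^-1 s2 s1^-1 s2 on 3 strands, 10 crossings.
Both give the same β = s1^-1 s2 s1^-1 s1^-1 s2 s1^-1 s1^-1 s2 s1^-1 s2 on 3 strands, so one state sum suffices:
Braid: s1^-1 s2 s1^-1 s1^-1 s2 s1^-1 s1^-1 s2 s1^-1 s2 on 3 strands, 10 crossings.
Writhe w = (#positive) - (#negative) = 4 - 6 = -2.
Enumerate smoothing states for the bracket polynomial. There are 2^10 = 1024 states.
Each crossing splits two ways (0=vertical, 1=horizontal). The state's weight is A^(#A-smoothings - #B-smoothings) * d^(loops - 1).
Tabulate the states by total A-exponent and number of loops L (A-exp: L × count):
  A^10: L=7 ×1
  A^8: L=6 ×10
  A^6: L=5 ×45
  A^4: L=4 ×118, L=6 ×2
  A^2: L=3 ×193, L=5 ×17
  A^0: L=2 ×192, L=4 ×59, L=6 ×1
  A^-2: L=1 ×95, L=3 ×108, L=5 ×7
  A^-4: L=2 ×95, L=4 ×25
  A^-6: L=3 ×43, L=5 ×2
  A^-8: L=4 ×10
  A^-10: L=5 ×1
Each group contributes A^e * Σ count * d^(L-1):
Powers of d = -A^2 - A^-2: d^2 = A^4 + 2 + A^-4; d^3 = -A^6 - 3*A^2 - 3*A^-2 - A^-6; d^4 = A^8 + 4*A^4 + 6 + 4*A^-4 + A^-8; d^5 = -A^10 - 5*A^6 - 10*A^2 - 10*A^-2 - 5*A^-6 - A^-10; d^6 = A^12 + 6*A^8 + 15*A^4 + 20 + 15*A^-4 + 6*A^-8 + A^-12.
  A^10 * (d^6) = A^22 + 6*A^18 + 15*A^14 + 20*A^10 + 15*A^6 + 6*A^2 + A^-2
  A^8 * (10*d^5) = -10*A^18 - 50*A^14 - 100*A^10 - 100*A^6 - 50*A^2 - 10*A^-2
  A^6 * (45*d^4) = 45*A^14 + 180*A^10 + 270*A^6 + 180*A^2 + 45*A^-2
  A^4 * (118*d^3 + 2*d^5) = -2*A^14 - 128*A^10 - 374*A^6 - 374*A^2 - 128*A^-2 - 2*A^-6
  A^2 * (193*d^2 + 17*d^4) = 17*A^10 + 261*A^6 + 488*A^2 + 261*A^-2 + 17*A^-6
  A^0 * (192*d + 59*d^3 + d^5) = -A^10 - 64*A^6 - 379*A^2 - 379*A^-2 - 64*A^-6 - A^-10
  A^-2 * (95 + 108*d^2 + 7*d^4) = 7*A^6 + 136*A^2 + 353*A^-2 + 136*A^-6 + 7*A^-10
  A^-4 * (95*d + 25*d^3) = -25*A^2 - 170*A^-2 - 170*A^-6 - 25*A^-10
  A^-6 * (43*d^2 + 2*d^4) = 2*A^2 + 51*A^-2 + 98*A^-6 + 51*A^-10 + 2*A^-14
  A^-8 * (10*d^3) = -10*A^-2 - 30*A^-6 - 30*A^-10 - 10*A^-14
  A^-10 * (d^4) = A^-2 + 4*A^-6 + 6*A^-10 + 4*A^-14 + A^-18
Summing the groups: <K> = A^22 - 4*A^18 + 8*A^14 - 12*A^10 + 15*A^6 - 16*A^2 + 15*A^-2 - 11*A^-6 + 8*A^-10 - 4*A^-14 + A^-18
Normalise by the writhe: (-A^3)^(-w) = (-A^3)^(2) = A^6, so f(A) = A^6 * <K> = A^28 - 4*A^24 + 8*A^20 - 12*A^16 + 15*A^12 - 16*A^8 + 15*A^4 - 11 + 8*A^-4 - 4*A^-8 + A^-12.
Substitute A = t^(-1/4), i.e. A^e → t^(-e/4): V(t) = t^3 - 4*t^2 + 8*t - 11 + 15*t^-1 - 16*t^-2 + 15*t^-3 - 12*t^-4 + 8*t^-5 - 4*t^-6 + t^-7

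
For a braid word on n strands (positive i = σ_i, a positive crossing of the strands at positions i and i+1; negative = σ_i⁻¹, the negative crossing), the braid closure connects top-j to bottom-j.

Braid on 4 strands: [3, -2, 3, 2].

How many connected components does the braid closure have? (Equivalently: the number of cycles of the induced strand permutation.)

Track the strand permutation on 4 strands, starting from identity.
  step 1: s3 swaps positions 3,4 -> [1 2 4 3]
  step 2: s2^-1 swaps positions 2,3 -> [1 4 2 3]
  step 3: s3 swaps positions 3,4 -> [1 4 3 2]
  step 4: s2 swaps positions 2,3 -> [1 3 4 2]
Final permutation (position -> original strand): [1 3 4 2]
Closure components = cycle count of this permutation = 2.

Answer: 2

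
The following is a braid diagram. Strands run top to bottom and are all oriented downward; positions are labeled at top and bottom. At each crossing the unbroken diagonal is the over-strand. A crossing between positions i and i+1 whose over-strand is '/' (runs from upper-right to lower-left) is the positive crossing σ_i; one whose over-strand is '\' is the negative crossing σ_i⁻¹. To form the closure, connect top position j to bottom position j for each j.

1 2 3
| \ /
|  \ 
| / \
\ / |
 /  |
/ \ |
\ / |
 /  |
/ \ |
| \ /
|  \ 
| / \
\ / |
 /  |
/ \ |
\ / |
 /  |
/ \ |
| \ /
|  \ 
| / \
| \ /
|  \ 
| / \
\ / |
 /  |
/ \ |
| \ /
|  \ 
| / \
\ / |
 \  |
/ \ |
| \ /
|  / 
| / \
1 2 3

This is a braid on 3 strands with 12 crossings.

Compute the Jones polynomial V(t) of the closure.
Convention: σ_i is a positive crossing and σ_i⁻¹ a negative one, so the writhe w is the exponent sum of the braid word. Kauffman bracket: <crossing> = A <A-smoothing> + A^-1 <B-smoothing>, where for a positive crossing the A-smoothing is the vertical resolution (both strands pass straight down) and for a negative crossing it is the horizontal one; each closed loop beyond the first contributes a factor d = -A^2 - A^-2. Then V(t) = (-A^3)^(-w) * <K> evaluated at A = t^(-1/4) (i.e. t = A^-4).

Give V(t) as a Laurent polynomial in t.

t^4 - 3*t^3 + 5*t^2 - 6*t + 7 - 6*t^-1 + 5*t^-2 - 3*t^-3 + t^-4

Derivation:
Reading the diagram top to bottom ('/'-over between positions i,i+1 = s_i, '\'-over = s_i^-1): braid word = s2^-1 s1 s1 s2^-1 s1 s1 s2^-1 s2^-1 s1 s2^-1 s1^-1 s2.
The presented braid s2^-1 s1 s1 s2^-1 s1 s1 s2^-1 s2^-1 s1 s2^-1 s1^-1 s2 on 3 strands reduces by inverse Markov moves (closure unchanged at each step):
  Deconjugate: the word is γ·β·γ⁻¹ with γ = s2^-1 s1 (prefix) and γ⁻¹ = s1^-1 s2 (suffix); strip both.
Reduced to β = s1 s2^-1 s1 s1 s2^-1 s2^-1 s1 s2^-1 on 3 strands, 8 crossings.
Compute on β:
Braid: s1 s2^-1 s1 s1 s2^-1 s2^-1 s1 s2^-1 on 3 strands, 8 crossings.
Writhe w = (#positive) - (#negative) = 4 - 4 = 0.
State-sum expansion of <K>. There are 2^8 = 256 states.
Each crossing splits two ways (0=vertical, 1=horizontal). The state's weight is A^(#A-smoothings - #B-smoothings) * d^(loops - 1).
Tabulate the states by total A-exponent and number of loops L (A-exp: L × count):
  A^8: L=5 ×1
  A^6: L=4 ×8
  A^4: L=3 ×27, L=5 ×1
  A^2: L=2 ×47, L=4 ×9
  A^0: L=1 ×37, L=3 ×32, L=5 ×1
  A^-2: L=2 ×47, L=4 ×9
  A^-4: L=3 ×27, L=5 ×1
  A^-6: L=4 ×8
  A^-8: L=5 ×1
Each group contributes A^e * Σ count * d^(L-1):
Powers of d = -A^2 - A^-2: d^2 = A^4 + 2 + A^-4; d^3 = -A^6 - 3*A^2 - 3*A^-2 - A^-6; d^4 = A^8 + 4*A^4 + 6 + 4*A^-4 + A^-8.
  A^8 * (d^4) = A^16 + 4*A^12 + 6*A^8 + 4*A^4 + 1
  A^6 * (8*d^3) = -8*A^12 - 24*A^8 - 24*A^4 - 8
  A^4 * (27*d^2 + d^4) = A^12 + 31*A^8 + 60*A^4 + 31 + A^-4
  A^2 * (47*d + 9*d^3) = -9*A^8 - 74*A^4 - 74 - 9*A^-4
  A^0 * (37 + 32*d^2 + d^4) = A^8 + 36*A^4 + 107 + 36*A^-4 + A^-8
  A^-2 * (47*d + 9*d^3) = -9*A^4 - 74 - 74*A^-4 - 9*A^-8
  A^-4 * (27*d^2 + d^4) = A^4 + 31 + 60*A^-4 + 31*A^-8 + A^-12
  A^-6 * (8*d^3) = -8 - 24*A^-4 - 24*A^-8 - 8*A^-12
  A^-8 * (d^4) = 1 + 4*A^-4 + 6*A^-8 + 4*A^-12 + A^-16
Summing the groups: <K> = A^16 - 3*A^12 + 5*A^8 - 6*A^4 + 7 - 6*A^-4 + 5*A^-8 - 3*A^-12 + A^-16
Normalise by the writhe: (-A^3)^(-w) = (-A^3)^(0) = 1, so f(A) = 1 * <K> = A^16 - 3*A^12 + 5*A^8 - 6*A^4 + 7 - 6*A^-4 + 5*A^-8 - 3*A^-12 + A^-16.
Substitute A = t^(-1/4), i.e. A^e → t^(-e/4): V(t) = t^4 - 3*t^3 + 5*t^2 - 6*t + 7 - 6*t^-1 + 5*t^-2 - 3*t^-3 + t^-4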